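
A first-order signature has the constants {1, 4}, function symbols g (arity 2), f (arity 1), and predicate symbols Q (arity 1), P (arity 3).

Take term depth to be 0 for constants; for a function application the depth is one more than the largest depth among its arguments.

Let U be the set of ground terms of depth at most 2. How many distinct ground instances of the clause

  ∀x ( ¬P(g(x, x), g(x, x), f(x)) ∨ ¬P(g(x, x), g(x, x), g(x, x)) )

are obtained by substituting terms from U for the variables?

74

Ground terms of depth ≤ 2:
  If N_k denotes the number of depth-≤k ground terms, the 2 constants give N_0 = 2, and each function symbol of arity r contributes N_{k-1}^r new terms at level k: N_k = 2 + N_{k-1}^2 + N_{k-1}.
  N_0 = 2
  N_1 = 2 + 2^2 + 2 = 8
  N_2 = 2 + 8^2 + 8 = 74
So there are 74 ground terms available for substitution.
There is 1 variable to instantiate (x),  occurring in at least one literal, so different choices give different ground instances.
Number of ground instances = 74.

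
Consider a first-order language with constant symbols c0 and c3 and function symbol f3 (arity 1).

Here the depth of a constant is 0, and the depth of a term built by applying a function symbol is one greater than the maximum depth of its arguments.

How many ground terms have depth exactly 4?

Count level by level. With function symbols f3/1, the terms of depth ≤ k are the 2 constants together with each function applied to depth-≤(k−1) tuples, so N_k = 2 + N_{k-1}.
N_0 = 2
N_1 = 2 + 2 = 4
N_2 = 2 + 4 = 6
N_3 = 2 + 6 = 8
N_4 = 2 + 8 = 10
Terms of depth exactly 4: N_4 − N_3 = 10 − 8 = 2.

2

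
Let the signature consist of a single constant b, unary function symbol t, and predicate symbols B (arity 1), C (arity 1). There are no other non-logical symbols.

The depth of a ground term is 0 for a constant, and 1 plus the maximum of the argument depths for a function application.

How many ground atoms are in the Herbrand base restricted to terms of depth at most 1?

4

First count ground terms of depth ≤ 1.
Let N_k count ground terms of depth at most k. Each non-constant term of depth ≤ k is some function symbol applied to depth-≤(k−1) arguments, giving N_k = 1 + N_{k-1}.
N_0 = 1
N_1 = 1 + 1 = 2
Explicitly: b, t(b).
So |H| = 2.
Ground atoms are formed by filling each argument slot of a predicate with a term from H, so an r-ary predicate gives |H|^r atoms:
  B: 2;  C: 2
Total ground atoms: 2 + 2 = 4.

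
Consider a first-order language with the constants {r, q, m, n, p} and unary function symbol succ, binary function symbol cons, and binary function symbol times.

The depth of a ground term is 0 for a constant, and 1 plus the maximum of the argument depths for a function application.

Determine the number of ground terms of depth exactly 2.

Let N_k count ground terms of depth at most k. Each non-constant term of depth ≤ k is some function symbol applied to depth-≤(k−1) arguments, giving N_k = 5 + N_{k-1} + N_{k-1}^2 + N_{k-1}^2.
N_0 = 5
N_1 = 5 + 5 + 5^2 + 5^2 = 60
N_2 = 5 + 60 + 60^2 + 60^2 = 7265
Terms of depth exactly 2: N_2 − N_1 = 7265 − 60 = 7205.

7205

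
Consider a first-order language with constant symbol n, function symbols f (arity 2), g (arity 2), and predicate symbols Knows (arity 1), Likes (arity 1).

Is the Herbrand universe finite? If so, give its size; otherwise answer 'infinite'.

The signature has at least one function symbol (f, arity 2) and at least one constant (n).
Iterating f gives infinitely many distinct ground terms: n, f(n, n), f(f(n, n), f(n, n)), ...
So the Herbrand universe is infinite.

infinite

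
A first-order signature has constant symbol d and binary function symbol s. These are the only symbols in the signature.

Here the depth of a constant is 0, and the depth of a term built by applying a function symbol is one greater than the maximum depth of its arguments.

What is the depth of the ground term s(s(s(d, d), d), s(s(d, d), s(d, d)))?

3

depth(s(d, d)) = 1 + max(0, 0) = 1
depth(s(s(d, d), d)) = 1 + max(1, 0) = 2
depth(s(s(d, d), s(d, d))) = 1 + max(1, 1) = 2
depth(s(s(s(d, d), d), s(s(d, d), s(d, d)))) = 1 + max(2, 2) = 3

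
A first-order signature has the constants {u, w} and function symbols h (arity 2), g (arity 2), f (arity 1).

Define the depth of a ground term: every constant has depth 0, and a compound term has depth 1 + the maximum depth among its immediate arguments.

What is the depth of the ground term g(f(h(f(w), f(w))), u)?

depth(f(w)) = 1 + depth(w) = 1 + 0 = 1
depth(h(f(w), f(w))) = 1 + max(1, 1) = 2
depth(f(h(f(w), f(w)))) = 1 + depth(h(f(w), f(w))) = 1 + 2 = 3
depth(g(f(h(f(w), f(w))), u)) = 1 + max(3, 0) = 4

4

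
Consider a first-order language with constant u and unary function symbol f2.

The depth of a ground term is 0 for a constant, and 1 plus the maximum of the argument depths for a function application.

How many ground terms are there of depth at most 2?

3

If N_k denotes the number of depth-≤k ground terms, the 1 constant gives N_0 = 1, and each function symbol of arity r contributes N_{k-1}^r new terms at level k: N_k = 1 + N_{k-1}.
N_0 = 1
N_1 = 1 + 1 = 2
N_2 = 1 + 2 = 3
Explicitly: u, f2(u), f2(f2(u)).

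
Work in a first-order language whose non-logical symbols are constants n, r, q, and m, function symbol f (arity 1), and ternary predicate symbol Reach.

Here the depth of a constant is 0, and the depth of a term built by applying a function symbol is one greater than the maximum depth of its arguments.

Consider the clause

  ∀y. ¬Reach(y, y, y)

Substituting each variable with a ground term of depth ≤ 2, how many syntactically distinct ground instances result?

Ground terms of depth ≤ 2:
  Count level by level. With function symbols f/1, the terms of depth ≤ k are the 4 constants together with each function applied to depth-≤(k−1) tuples, so N_k = 4 + N_{k-1}.
  N_0 = 4
  N_1 = 4 + 4 = 8
  N_2 = 4 + 8 = 12
So there are 12 ground terms available for substitution.
The variable y ranges independently over the available ground terms, and distinct assignments produce distinct instances.
Number of ground instances = 12.

12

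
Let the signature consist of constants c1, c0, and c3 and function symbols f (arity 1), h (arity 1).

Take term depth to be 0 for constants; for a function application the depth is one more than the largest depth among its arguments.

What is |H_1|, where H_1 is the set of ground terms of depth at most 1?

9

Let N_k count ground terms of depth at most k. Each non-constant term of depth ≤ k is some function symbol applied to depth-≤(k−1) arguments, giving N_k = 3 + N_{k-1} + N_{k-1}.
N_0 = 3
N_1 = 3 + 3 + 3 = 9
Explicitly: c1, c0, c3, f(c1), f(c0), f(c3), h(c1), h(c0), h(c3).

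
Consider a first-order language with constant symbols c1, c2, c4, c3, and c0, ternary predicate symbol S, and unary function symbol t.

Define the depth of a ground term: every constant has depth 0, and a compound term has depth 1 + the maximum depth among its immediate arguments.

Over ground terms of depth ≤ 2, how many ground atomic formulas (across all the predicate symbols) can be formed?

First count ground terms of depth ≤ 2.
Write N_k for the number of ground terms of depth ≤ k. A term of depth ≤ k is either a constant or a function symbol applied to arguments of depth ≤ k−1, so N_k = 5 + N_{k-1}.
N_0 = 5
N_1 = 5 + 5 = 10
N_2 = 5 + 10 = 15
So |H| = 15.
A ground atom is a predicate applied to a tuple of terms from H, so the count is the sum over predicates of |H|^arity:
  S: 15^3 = 3375
Total ground atoms: 3375.

3375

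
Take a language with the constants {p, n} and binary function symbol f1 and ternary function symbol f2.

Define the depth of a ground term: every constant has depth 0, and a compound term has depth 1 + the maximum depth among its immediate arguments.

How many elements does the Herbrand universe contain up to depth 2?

2942

If N_k denotes the number of depth-≤k ground terms, the 2 constants give N_0 = 2, and each function symbol of arity r contributes N_{k-1}^r new terms at level k: N_k = 2 + N_{k-1}^2 + N_{k-1}^3.
N_0 = 2
N_1 = 2 + 2^2 + 2^3 = 14
N_2 = 2 + 14^2 + 14^3 = 2942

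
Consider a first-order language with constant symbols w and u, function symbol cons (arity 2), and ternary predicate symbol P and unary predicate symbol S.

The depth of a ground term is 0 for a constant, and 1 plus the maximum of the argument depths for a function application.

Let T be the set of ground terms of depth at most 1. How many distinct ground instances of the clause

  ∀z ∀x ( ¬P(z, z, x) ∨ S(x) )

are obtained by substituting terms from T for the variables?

36

Ground terms of depth ≤ 1:
  Write N_k for the number of ground terms of depth ≤ k. A term of depth ≤ k is either a constant or a function symbol applied to arguments of depth ≤ k−1, so N_k = 2 + N_{k-1}^2.
  N_0 = 2
  N_1 = 2 + 2^2 = 6
So there are 6 ground terms available for substitution.
The clause has 2 distinct variables (z, x), each appearing in the body. In the free term algebra distinct substitutions yield syntactically distinct ground instances.
Number of ground instances = 6^2 = 36.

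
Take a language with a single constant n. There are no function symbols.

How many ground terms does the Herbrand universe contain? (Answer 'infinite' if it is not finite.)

1

There are no function symbols, so the only ground term is the single constant.
The Herbrand universe is {n}, finite with 1 element.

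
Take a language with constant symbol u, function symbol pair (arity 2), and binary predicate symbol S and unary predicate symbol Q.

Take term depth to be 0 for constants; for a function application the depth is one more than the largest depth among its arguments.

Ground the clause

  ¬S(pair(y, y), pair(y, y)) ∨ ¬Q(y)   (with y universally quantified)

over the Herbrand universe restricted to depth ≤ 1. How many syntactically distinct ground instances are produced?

2

Ground terms of depth ≤ 1:
  Count level by level. With function symbols pair/2, the terms of depth ≤ k are the 1 constant together with each function applied to depth-≤(k−1) tuples, so N_k = 1 + N_{k-1}^2.
  N_0 = 1
  N_1 = 1 + 1^2 = 2
  Explicitly: u, pair(u, u).
So there are 2 ground terms available for substitution.
The clause has 1 distinct variable (y), which appears in the body. In the free term algebra distinct substitutions yield syntactically distinct ground instances.
Number of ground instances = 2.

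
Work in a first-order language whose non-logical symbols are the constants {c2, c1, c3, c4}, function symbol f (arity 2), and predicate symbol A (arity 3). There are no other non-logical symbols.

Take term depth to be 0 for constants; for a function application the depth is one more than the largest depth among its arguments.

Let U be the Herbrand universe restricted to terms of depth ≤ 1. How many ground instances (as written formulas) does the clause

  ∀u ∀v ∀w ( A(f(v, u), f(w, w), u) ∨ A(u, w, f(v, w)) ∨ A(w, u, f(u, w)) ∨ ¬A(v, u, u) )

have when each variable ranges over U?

Ground terms of depth ≤ 1:
  Count level by level. With function symbols f/2, the terms of depth ≤ k are the 4 constants together with each function applied to depth-≤(k−1) tuples, so N_k = 4 + N_{k-1}^2.
  N_0 = 4
  N_1 = 4 + 4^2 = 20
So there are 20 ground terms available for substitution.
The clause has 3 distinct variables (u, v, w), each appearing in the body. In the free term algebra distinct substitutions yield syntactically distinct ground instances.
Number of ground instances = 20^3 = 8000.

8000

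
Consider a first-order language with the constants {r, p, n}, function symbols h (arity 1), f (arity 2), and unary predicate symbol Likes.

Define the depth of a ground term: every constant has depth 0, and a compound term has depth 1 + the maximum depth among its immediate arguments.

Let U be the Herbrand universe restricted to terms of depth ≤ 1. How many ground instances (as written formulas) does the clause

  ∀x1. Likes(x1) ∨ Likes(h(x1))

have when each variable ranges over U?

Ground terms of depth ≤ 1:
  Let N_k = |{terms of depth ≤ k}|. Then N_0 = 3 and N_k = 3 + N_{k-1} + N_{k-1}^2 for k ≥ 1 (one summand per function symbol, arity giving the exponent).
  N_0 = 3
  N_1 = 3 + 3 + 3^2 = 15
So there are 15 ground terms available for substitution.
The variable x1 ranges independently over the available ground terms, and distinct assignments produce distinct instances.
Number of ground instances = 15.

15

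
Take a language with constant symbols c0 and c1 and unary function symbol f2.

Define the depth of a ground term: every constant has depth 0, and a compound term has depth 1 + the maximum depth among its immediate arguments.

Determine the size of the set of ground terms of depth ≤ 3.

If N_k denotes the number of depth-≤k ground terms, the 2 constants give N_0 = 2, and each function symbol of arity r contributes N_{k-1}^r new terms at level k: N_k = 2 + N_{k-1}.
N_0 = 2
N_1 = 2 + 2 = 4
N_2 = 2 + 4 = 6
N_3 = 2 + 6 = 8
Explicitly: c0, c1, f2(c0), f2(c1), f2(f2(c0)), f2(f2(c1)), f2(f2(f2(c0))), f2(f2(f2(c1))).

8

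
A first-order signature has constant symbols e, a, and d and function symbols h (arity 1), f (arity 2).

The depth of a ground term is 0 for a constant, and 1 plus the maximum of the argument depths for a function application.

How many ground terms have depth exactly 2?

228

Let N_k = |{terms of depth ≤ k}|. Then N_0 = 3 and N_k = 3 + N_{k-1} + N_{k-1}^2 for k ≥ 1 (one summand per function symbol, arity giving the exponent).
N_0 = 3
N_1 = 3 + 3 + 3^2 = 15
N_2 = 3 + 15 + 15^2 = 243
Terms of depth exactly 2: N_2 − N_1 = 243 − 15 = 228.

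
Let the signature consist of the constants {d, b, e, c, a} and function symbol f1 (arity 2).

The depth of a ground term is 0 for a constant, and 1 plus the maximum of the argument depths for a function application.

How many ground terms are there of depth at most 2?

Count level by level. With function symbols f1/2, the terms of depth ≤ k are the 5 constants together with each function applied to depth-≤(k−1) tuples, so N_k = 5 + N_{k-1}^2.
N_0 = 5
N_1 = 5 + 5^2 = 30
N_2 = 5 + 30^2 = 905

905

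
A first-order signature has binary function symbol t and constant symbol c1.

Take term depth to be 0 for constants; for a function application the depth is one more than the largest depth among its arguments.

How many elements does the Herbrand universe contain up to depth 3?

If N_k denotes the number of depth-≤k ground terms, the 1 constant gives N_0 = 1, and each function symbol of arity r contributes N_{k-1}^r new terms at level k: N_k = 1 + N_{k-1}^2.
N_0 = 1
N_1 = 1 + 1^2 = 2
N_2 = 1 + 2^2 = 5
N_3 = 1 + 5^2 = 26

26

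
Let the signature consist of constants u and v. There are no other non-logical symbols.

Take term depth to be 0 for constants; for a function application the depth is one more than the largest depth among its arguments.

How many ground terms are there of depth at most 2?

2

With no function symbols every ground term is a constant, so there are exactly 2 ground terms at every depth bound.
N_0 = 2
N_1 = 2
N_2 = 2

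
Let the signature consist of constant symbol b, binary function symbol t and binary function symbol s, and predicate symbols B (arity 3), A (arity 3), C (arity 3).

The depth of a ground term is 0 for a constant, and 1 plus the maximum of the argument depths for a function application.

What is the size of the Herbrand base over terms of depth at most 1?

81

First count ground terms of depth ≤ 1.
Count level by level. With function symbols t/2, s/2, the terms of depth ≤ k are the 1 constant together with each function applied to depth-≤(k−1) tuples, so N_k = 1 + N_{k-1}^2 + N_{k-1}^2.
N_0 = 1
N_1 = 1 + 1^2 + 1^2 = 3
Explicitly: b, t(b, b), s(b, b).
So |H| = 3.
Ground atoms are formed by filling each argument slot of a predicate with a term from H, so an r-ary predicate gives |H|^r atoms:
  B: 3^3 = 27;  A: 3^3 = 27;  C: 3^3 = 27
Total ground atoms: 27 + 27 + 27 = 81.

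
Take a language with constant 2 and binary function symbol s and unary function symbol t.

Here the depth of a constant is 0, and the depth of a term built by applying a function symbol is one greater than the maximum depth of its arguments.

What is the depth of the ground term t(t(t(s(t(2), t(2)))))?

depth(t(2)) = 1 + depth(2) = 1 + 0 = 1
depth(s(t(2), t(2))) = 1 + max(1, 1) = 2
depth(t(s(t(2), t(2)))) = 1 + depth(s(t(2), t(2))) = 1 + 2 = 3
depth(t(t(s(t(2), t(2))))) = 1 + depth(t(s(t(2), t(2)))) = 1 + 3 = 4
depth(t(t(t(s(t(2), t(2)))))) = 1 + depth(t(t(s(t(2), t(2))))) = 1 + 4 = 5

5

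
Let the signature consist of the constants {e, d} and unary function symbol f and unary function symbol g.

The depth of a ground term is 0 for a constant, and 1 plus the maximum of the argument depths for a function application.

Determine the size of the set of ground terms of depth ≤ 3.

30

Count level by level. With function symbols f/1, g/1, the terms of depth ≤ k are the 2 constants together with each function applied to depth-≤(k−1) tuples, so N_k = 2 + N_{k-1} + N_{k-1}.
N_0 = 2
N_1 = 2 + 2 + 2 = 6
N_2 = 2 + 6 + 6 = 14
N_3 = 2 + 14 + 14 = 30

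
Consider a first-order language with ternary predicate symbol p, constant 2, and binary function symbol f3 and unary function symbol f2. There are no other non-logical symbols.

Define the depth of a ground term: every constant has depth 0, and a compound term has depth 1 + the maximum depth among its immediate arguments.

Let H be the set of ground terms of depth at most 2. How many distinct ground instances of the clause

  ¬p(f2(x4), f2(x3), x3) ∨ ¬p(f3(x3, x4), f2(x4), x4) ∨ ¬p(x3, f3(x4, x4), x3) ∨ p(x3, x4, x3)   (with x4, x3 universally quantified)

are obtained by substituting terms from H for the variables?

169

Ground terms of depth ≤ 2:
  Let N_k count ground terms of depth at most k. Each non-constant term of depth ≤ k is some function symbol applied to depth-≤(k−1) arguments, giving N_k = 1 + N_{k-1}^2 + N_{k-1}.
  N_0 = 1
  N_1 = 1 + 1^2 + 1 = 3
  N_2 = 1 + 3^2 + 3 = 13
So there are 13 ground terms available for substitution.
The body mentions every one of the 2 quantified variables; since ground terms form a free algebra, no two substitutions collapse to the same formula.
Number of ground instances = 13^2 = 169.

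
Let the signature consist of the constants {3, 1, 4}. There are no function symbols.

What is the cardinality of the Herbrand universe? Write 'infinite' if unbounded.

There are no function symbols, so every ground term is one of the 3 constants.
The Herbrand universe is {3, 1, 4}, which is finite with 3 elements.

3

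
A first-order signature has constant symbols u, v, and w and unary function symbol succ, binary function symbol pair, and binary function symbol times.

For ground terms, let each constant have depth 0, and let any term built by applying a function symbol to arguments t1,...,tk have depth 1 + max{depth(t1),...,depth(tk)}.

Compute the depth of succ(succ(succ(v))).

depth(succ(v)) = 1 + depth(v) = 1 + 0 = 1
depth(succ(succ(v))) = 1 + depth(succ(v)) = 1 + 1 = 2
depth(succ(succ(succ(v)))) = 1 + depth(succ(succ(v))) = 1 + 2 = 3

3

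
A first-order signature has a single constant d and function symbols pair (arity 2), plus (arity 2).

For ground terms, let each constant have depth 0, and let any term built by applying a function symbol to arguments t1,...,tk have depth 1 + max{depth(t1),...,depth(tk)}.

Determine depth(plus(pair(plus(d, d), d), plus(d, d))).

3

depth(plus(d, d)) = 1 + max(0, 0) = 1
depth(pair(plus(d, d), d)) = 1 + max(1, 0) = 2
depth(plus(pair(plus(d, d), d), plus(d, d))) = 1 + max(2, 1) = 3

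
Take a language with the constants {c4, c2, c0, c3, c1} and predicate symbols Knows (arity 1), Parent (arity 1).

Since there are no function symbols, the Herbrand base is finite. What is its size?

10

With no function symbols, the Herbrand universe is just the 5 constants.
Ground atoms per predicate: Knows: 5, Parent: 5.
Herbrand base size = 5 + 5 = 10.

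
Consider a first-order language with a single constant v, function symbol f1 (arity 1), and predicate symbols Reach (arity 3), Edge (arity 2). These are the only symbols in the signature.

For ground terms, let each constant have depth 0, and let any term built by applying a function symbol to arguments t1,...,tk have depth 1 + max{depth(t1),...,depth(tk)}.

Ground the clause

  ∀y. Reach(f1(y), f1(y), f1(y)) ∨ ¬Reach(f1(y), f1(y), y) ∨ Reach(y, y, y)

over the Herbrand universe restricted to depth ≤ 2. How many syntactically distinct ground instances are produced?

Ground terms of depth ≤ 2:
  Write N_k for the number of ground terms of depth ≤ k. A term of depth ≤ k is either a constant or a function symbol applied to arguments of depth ≤ k−1, so N_k = 1 + N_{k-1}.
  N_0 = 1
  N_1 = 1 + 1 = 2
  N_2 = 1 + 2 = 3
  Explicitly: v, f1(v), f1(f1(v)).
So there are 3 ground terms available for substitution.
The clause has 1 distinct variable (y), which appears in the body. In the free term algebra distinct substitutions yield syntactically distinct ground instances.
Number of ground instances = 3.

3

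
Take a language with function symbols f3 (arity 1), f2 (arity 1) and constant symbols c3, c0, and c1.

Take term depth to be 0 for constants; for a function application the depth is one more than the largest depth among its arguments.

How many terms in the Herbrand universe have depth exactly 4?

48

If N_k denotes the number of depth-≤k ground terms, the 3 constants give N_0 = 3, and each function symbol of arity r contributes N_{k-1}^r new terms at level k: N_k = 3 + N_{k-1} + N_{k-1}.
N_0 = 3
N_1 = 3 + 3 + 3 = 9
N_2 = 3 + 9 + 9 = 21
N_3 = 3 + 21 + 21 = 45
N_4 = 3 + 45 + 45 = 93
Terms of depth exactly 4: N_4 − N_3 = 93 − 45 = 48.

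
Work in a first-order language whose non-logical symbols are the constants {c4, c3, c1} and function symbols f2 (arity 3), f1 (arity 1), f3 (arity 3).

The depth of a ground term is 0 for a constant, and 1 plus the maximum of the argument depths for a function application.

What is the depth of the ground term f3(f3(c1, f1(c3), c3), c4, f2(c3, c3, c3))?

3

depth(f1(c3)) = 1 + depth(c3) = 1 + 0 = 1
depth(f3(c1, f1(c3), c3)) = 1 + max(0, 1, 0) = 2
depth(f2(c3, c3, c3)) = 1 + max(0, 0, 0) = 1
depth(f3(f3(c1, f1(c3), c3), c4, f2(c3, c3, c3))) = 1 + max(2, 0, 1) = 3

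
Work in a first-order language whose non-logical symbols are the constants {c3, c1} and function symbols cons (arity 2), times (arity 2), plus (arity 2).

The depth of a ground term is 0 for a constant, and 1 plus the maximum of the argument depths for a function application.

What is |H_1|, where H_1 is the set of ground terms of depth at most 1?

14

If N_k denotes the number of depth-≤k ground terms, the 2 constants give N_0 = 2, and each function symbol of arity r contributes N_{k-1}^r new terms at level k: N_k = 2 + N_{k-1}^2 + N_{k-1}^2 + N_{k-1}^2.
N_0 = 2
N_1 = 2 + 2^2 + 2^2 + 2^2 = 14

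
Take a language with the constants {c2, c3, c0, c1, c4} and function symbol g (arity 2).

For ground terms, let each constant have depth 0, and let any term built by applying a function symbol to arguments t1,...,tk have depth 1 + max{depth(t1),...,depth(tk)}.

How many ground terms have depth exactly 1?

25

Write N_k for the number of ground terms of depth ≤ k. A term of depth ≤ k is either a constant or a function symbol applied to arguments of depth ≤ k−1, so N_k = 5 + N_{k-1}^2.
N_0 = 5
N_1 = 5 + 5^2 = 30
Terms of depth exactly 1: N_1 − N_0 = 30 − 5 = 25.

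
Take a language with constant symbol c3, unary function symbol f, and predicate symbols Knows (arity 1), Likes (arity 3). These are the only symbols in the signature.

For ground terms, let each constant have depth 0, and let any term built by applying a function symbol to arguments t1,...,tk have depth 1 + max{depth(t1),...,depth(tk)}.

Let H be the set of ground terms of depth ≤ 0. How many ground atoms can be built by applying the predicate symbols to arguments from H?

2

First count ground terms of depth ≤ 0.
If N_k denotes the number of depth-≤k ground terms, the 1 constant gives N_0 = 1, and each function symbol of arity r contributes N_{k-1}^r new terms at level k: N_k = 1 + N_{k-1}.
N_0 = 1
Explicitly: c3.
So |H| = 1.
Each predicate of arity r yields |H|^r ground atoms (one per choice of an r-tuple from H):
  Knows: 1;  Likes: 1^3 = 1
Total ground atoms: 1 + 1 = 2.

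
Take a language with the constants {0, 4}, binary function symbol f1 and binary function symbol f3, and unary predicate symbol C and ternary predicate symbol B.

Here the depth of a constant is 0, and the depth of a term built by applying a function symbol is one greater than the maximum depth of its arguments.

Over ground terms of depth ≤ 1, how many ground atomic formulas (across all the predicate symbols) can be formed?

First count ground terms of depth ≤ 1.
Count level by level. With function symbols f1/2, f3/2, the terms of depth ≤ k are the 2 constants together with each function applied to depth-≤(k−1) tuples, so N_k = 2 + N_{k-1}^2 + N_{k-1}^2.
N_0 = 2
N_1 = 2 + 2^2 + 2^2 = 10
Explicitly: 0, 4, f1(0, 0), f1(0, 4), f1(4, 0), f1(4, 4), f3(0, 0), f3(0, 4), f3(4, 0), f3(4, 4).
So |H| = 10.
Ground atoms are formed by filling each argument slot of a predicate with a term from H, so an r-ary predicate gives |H|^r atoms:
  C: 10;  B: 10^3 = 1000
Total ground atoms: 10 + 1000 = 1010.

1010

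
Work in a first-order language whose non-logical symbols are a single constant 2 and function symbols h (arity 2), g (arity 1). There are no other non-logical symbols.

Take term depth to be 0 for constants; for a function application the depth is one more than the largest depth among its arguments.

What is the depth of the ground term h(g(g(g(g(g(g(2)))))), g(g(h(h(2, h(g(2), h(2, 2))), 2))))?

7

depth(g(2)) = 1 + depth(2) = 1 + 0 = 1
depth(g(g(2))) = 1 + depth(g(2)) = 1 + 1 = 2
depth(g(g(g(2)))) = 1 + depth(g(g(2))) = 1 + 2 = 3
depth(g(g(g(g(2))))) = 1 + depth(g(g(g(2)))) = 1 + 3 = 4
depth(g(g(g(g(g(2)))))) = 1 + depth(g(g(g(g(2))))) = 1 + 4 = 5
depth(g(g(g(g(g(g(2))))))) = 1 + depth(g(g(g(g(g(2)))))) = 1 + 5 = 6
depth(h(2, 2)) = 1 + max(0, 0) = 1
depth(h(g(2), h(2, 2))) = 1 + max(1, 1) = 2
depth(h(2, h(g(2), h(2, 2)))) = 1 + max(0, 2) = 3
depth(h(h(2, h(g(2), h(2, 2))), 2)) = 1 + max(3, 0) = 4
depth(g(h(h(2, h(g(2), h(2, 2))), 2))) = 1 + depth(h(h(2, h(g(2), h(2, 2))), 2)) = 1 + 4 = 5
depth(g(g(h(h(2, h(g(2), h(2, 2))), 2)))) = 1 + depth(g(h(h(2, h(g(2), h(2, 2))), 2))) = 1 + 5 = 6
depth(h(g(g(g(g(g(g(2)))))), g(g(h(h(2, h(g(2), h(2, 2))), 2))))) = 1 + max(6, 6) = 7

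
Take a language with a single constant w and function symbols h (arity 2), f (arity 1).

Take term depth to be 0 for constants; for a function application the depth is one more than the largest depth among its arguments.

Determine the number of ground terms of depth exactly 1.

Count level by level. With function symbols h/2, f/1, the terms of depth ≤ k are the 1 constant together with each function applied to depth-≤(k−1) tuples, so N_k = 1 + N_{k-1}^2 + N_{k-1}.
N_0 = 1
N_1 = 1 + 1^2 + 1 = 3
Terms of depth exactly 1: N_1 − N_0 = 3 − 1 = 2.

2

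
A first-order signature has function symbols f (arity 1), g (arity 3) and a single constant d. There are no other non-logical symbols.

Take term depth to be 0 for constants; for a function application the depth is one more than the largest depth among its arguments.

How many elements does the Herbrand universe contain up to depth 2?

31

Count level by level. With function symbols f/1, g/3, the terms of depth ≤ k are the 1 constant together with each function applied to depth-≤(k−1) tuples, so N_k = 1 + N_{k-1} + N_{k-1}^3.
N_0 = 1
N_1 = 1 + 1 + 1^3 = 3
N_2 = 1 + 3 + 3^3 = 31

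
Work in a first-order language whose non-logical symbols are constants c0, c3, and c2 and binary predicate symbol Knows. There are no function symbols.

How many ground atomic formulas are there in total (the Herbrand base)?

9

With no function symbols, the Herbrand universe is just the 3 constants.
Ground atoms per predicate: Knows: 3^2 = 9.
Herbrand base size = 9 = 9.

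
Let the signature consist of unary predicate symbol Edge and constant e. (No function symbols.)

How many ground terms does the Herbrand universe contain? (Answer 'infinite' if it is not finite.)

There are no function symbols, so the only ground term is the single constant.
The Herbrand universe is {e}, finite with 1 element.

1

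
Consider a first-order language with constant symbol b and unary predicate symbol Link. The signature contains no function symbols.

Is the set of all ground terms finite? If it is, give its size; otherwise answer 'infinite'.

1

There are no function symbols, so the only ground term is the single constant.
The Herbrand universe is {b}, finite with 1 element.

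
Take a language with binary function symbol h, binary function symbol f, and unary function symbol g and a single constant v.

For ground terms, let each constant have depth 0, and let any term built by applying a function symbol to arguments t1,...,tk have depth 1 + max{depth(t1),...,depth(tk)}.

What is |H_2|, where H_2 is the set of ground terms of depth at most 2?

37

Let N_k count ground terms of depth at most k. Each non-constant term of depth ≤ k is some function symbol applied to depth-≤(k−1) arguments, giving N_k = 1 + N_{k-1}^2 + N_{k-1}^2 + N_{k-1}.
N_0 = 1
N_1 = 1 + 1^2 + 1^2 + 1 = 4
N_2 = 1 + 4^2 + 4^2 + 4 = 37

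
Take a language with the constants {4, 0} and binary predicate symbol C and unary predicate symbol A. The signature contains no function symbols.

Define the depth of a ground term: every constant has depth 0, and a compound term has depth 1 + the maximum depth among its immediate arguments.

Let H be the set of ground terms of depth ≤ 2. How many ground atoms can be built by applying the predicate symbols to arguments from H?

First count ground terms of depth ≤ 2.
With no function symbols every ground term is a constant, so there are exactly 2 ground terms at every depth bound.
N_0 = 2
N_1 = 2
N_2 = 2
Explicitly: 4, 0.
So |H| = 2.
A ground atom is a predicate applied to a tuple of terms from H, so the count is the sum over predicates of |H|^arity:
  C: 2^2 = 4;  A: 2
Total ground atoms: 4 + 2 = 6.

6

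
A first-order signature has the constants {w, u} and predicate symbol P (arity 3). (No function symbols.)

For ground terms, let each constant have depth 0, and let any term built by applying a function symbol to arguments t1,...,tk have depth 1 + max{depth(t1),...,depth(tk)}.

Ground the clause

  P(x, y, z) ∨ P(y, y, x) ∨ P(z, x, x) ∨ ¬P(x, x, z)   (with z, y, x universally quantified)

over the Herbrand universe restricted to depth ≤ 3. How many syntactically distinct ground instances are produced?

8

Ground terms of depth ≤ 3:
  With no function symbols every ground term is a constant, so there are exactly 2 ground terms at every depth bound.
  N_0 = 2
  N_1 = 2
  N_2 = 2
  N_3 = 2
  Explicitly: w, u.
So there are 2 ground terms available for substitution.
The clause has 3 distinct variables (z, y, x), each appearing in the body. In the free term algebra distinct substitutions yield syntactically distinct ground instances.
Number of ground instances = 2^3 = 8.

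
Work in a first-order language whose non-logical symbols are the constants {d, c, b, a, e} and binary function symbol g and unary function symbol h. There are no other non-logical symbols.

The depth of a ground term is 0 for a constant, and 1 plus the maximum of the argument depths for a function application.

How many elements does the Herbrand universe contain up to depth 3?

1601495

If N_k denotes the number of depth-≤k ground terms, the 5 constants give N_0 = 5, and each function symbol of arity r contributes N_{k-1}^r new terms at level k: N_k = 5 + N_{k-1}^2 + N_{k-1}.
N_0 = 5
N_1 = 5 + 5^2 + 5 = 35
N_2 = 5 + 35^2 + 35 = 1265
N_3 = 5 + 1265^2 + 1265 = 1601495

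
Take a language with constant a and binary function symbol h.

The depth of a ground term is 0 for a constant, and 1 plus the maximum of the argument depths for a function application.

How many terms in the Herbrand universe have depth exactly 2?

Count level by level. With function symbols h/2, the terms of depth ≤ k are the 1 constant together with each function applied to depth-≤(k−1) tuples, so N_k = 1 + N_{k-1}^2.
N_0 = 1
N_1 = 1 + 1^2 = 2
N_2 = 1 + 2^2 = 5
Terms of depth exactly 2: N_2 − N_1 = 5 − 2 = 3.

3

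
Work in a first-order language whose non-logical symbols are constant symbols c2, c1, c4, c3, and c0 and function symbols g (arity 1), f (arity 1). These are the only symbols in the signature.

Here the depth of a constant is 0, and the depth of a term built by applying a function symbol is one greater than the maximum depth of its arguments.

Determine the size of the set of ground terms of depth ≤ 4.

155

Let N_k = |{terms of depth ≤ k}|. Then N_0 = 5 and N_k = 5 + N_{k-1} + N_{k-1} for k ≥ 1 (one summand per function symbol, arity giving the exponent).
N_0 = 5
N_1 = 5 + 5 + 5 = 15
N_2 = 5 + 15 + 15 = 35
N_3 = 5 + 35 + 35 = 75
N_4 = 5 + 75 + 75 = 155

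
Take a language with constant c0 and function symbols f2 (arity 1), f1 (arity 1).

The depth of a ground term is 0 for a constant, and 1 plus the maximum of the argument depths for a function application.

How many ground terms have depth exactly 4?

Count level by level. With function symbols f2/1, f1/1, the terms of depth ≤ k are the 1 constant together with each function applied to depth-≤(k−1) tuples, so N_k = 1 + N_{k-1} + N_{k-1}.
N_0 = 1
N_1 = 1 + 1 + 1 = 3
N_2 = 1 + 3 + 3 = 7
N_3 = 1 + 7 + 7 = 15
N_4 = 1 + 15 + 15 = 31
Terms of depth exactly 4: N_4 − N_3 = 31 − 15 = 16.

16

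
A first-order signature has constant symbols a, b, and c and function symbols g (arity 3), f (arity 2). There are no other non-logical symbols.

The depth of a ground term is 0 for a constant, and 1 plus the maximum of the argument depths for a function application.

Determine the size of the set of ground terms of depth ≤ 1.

39

If N_k denotes the number of depth-≤k ground terms, the 3 constants give N_0 = 3, and each function symbol of arity r contributes N_{k-1}^r new terms at level k: N_k = 3 + N_{k-1}^3 + N_{k-1}^2.
N_0 = 3
N_1 = 3 + 3^3 + 3^2 = 39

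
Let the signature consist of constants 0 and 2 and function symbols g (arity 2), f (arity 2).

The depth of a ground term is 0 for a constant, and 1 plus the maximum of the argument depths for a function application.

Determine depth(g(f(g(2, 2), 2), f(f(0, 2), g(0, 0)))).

3

depth(g(2, 2)) = 1 + max(0, 0) = 1
depth(f(g(2, 2), 2)) = 1 + max(1, 0) = 2
depth(f(0, 2)) = 1 + max(0, 0) = 1
depth(g(0, 0)) = 1 + max(0, 0) = 1
depth(f(f(0, 2), g(0, 0))) = 1 + max(1, 1) = 2
depth(g(f(g(2, 2), 2), f(f(0, 2), g(0, 0)))) = 1 + max(2, 2) = 3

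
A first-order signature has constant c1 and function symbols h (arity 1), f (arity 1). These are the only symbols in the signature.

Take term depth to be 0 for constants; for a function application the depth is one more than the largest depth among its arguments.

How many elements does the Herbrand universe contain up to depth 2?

Write N_k for the number of ground terms of depth ≤ k. A term of depth ≤ k is either a constant or a function symbol applied to arguments of depth ≤ k−1, so N_k = 1 + N_{k-1} + N_{k-1}.
N_0 = 1
N_1 = 1 + 1 + 1 = 3
N_2 = 1 + 3 + 3 = 7

7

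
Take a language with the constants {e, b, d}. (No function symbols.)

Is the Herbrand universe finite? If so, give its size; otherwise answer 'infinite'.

There are no function symbols, so every ground term is one of the 3 constants.
The Herbrand universe is {e, b, d}, which is finite with 3 elements.

3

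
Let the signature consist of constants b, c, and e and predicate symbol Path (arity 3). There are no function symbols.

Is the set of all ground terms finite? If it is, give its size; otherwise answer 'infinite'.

There are no function symbols, so every ground term is one of the 3 constants.
The Herbrand universe is {b, c, e}, which is finite with 3 elements.

3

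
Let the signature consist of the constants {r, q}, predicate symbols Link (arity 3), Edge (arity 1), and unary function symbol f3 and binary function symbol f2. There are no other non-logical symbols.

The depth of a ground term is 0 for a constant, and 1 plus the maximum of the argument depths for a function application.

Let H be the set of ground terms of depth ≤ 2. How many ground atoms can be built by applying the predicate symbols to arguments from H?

First count ground terms of depth ≤ 2.
If N_k denotes the number of depth-≤k ground terms, the 2 constants give N_0 = 2, and each function symbol of arity r contributes N_{k-1}^r new terms at level k: N_k = 2 + N_{k-1} + N_{k-1}^2.
N_0 = 2
N_1 = 2 + 2 + 2^2 = 8
N_2 = 2 + 8 + 8^2 = 74
So |H| = 74.
Each predicate of arity r yields |H|^r ground atoms (one per choice of an r-tuple from H):
  Link: 74^3 = 405224;  Edge: 74
Total ground atoms: 405224 + 74 = 405298.

405298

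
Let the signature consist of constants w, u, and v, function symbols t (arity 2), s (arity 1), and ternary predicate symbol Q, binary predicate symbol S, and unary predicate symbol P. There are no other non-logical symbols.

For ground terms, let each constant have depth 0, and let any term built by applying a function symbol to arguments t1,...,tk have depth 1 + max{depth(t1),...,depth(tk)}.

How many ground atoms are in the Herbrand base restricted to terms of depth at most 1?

3615

First count ground terms of depth ≤ 1.
Let N_k = |{terms of depth ≤ k}|. Then N_0 = 3 and N_k = 3 + N_{k-1}^2 + N_{k-1} for k ≥ 1 (one summand per function symbol, arity giving the exponent).
N_0 = 3
N_1 = 3 + 3^2 + 3 = 15
So |H| = 15.
A ground atom is a predicate applied to a tuple of terms from H, so the count is the sum over predicates of |H|^arity:
  Q: 15^3 = 3375;  S: 15^2 = 225;  P: 15
Total ground atoms: 3375 + 225 + 15 = 3615.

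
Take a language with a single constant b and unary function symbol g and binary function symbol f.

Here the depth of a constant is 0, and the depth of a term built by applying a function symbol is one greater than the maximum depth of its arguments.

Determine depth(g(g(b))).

2

depth(g(b)) = 1 + depth(b) = 1 + 0 = 1
depth(g(g(b))) = 1 + depth(g(b)) = 1 + 1 = 2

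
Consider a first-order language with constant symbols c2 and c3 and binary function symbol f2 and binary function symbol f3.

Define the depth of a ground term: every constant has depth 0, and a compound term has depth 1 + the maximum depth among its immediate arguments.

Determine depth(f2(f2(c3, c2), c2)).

2

depth(f2(c3, c2)) = 1 + max(0, 0) = 1
depth(f2(f2(c3, c2), c2)) = 1 + max(1, 0) = 2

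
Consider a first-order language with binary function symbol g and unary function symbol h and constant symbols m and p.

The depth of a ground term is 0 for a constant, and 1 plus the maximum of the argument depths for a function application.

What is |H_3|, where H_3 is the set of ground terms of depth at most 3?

5552

Count level by level. With function symbols g/2, h/1, the terms of depth ≤ k are the 2 constants together with each function applied to depth-≤(k−1) tuples, so N_k = 2 + N_{k-1}^2 + N_{k-1}.
N_0 = 2
N_1 = 2 + 2^2 + 2 = 8
N_2 = 2 + 8^2 + 8 = 74
N_3 = 2 + 74^2 + 74 = 5552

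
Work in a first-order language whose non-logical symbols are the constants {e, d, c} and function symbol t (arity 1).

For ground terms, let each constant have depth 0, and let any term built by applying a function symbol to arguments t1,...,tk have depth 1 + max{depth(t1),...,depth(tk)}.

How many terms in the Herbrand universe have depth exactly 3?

3

If N_k denotes the number of depth-≤k ground terms, the 3 constants give N_0 = 3, and each function symbol of arity r contributes N_{k-1}^r new terms at level k: N_k = 3 + N_{k-1}.
N_0 = 3
N_1 = 3 + 3 = 6
N_2 = 3 + 6 = 9
N_3 = 3 + 9 = 12
Terms of depth exactly 3: N_3 − N_2 = 12 − 9 = 3.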